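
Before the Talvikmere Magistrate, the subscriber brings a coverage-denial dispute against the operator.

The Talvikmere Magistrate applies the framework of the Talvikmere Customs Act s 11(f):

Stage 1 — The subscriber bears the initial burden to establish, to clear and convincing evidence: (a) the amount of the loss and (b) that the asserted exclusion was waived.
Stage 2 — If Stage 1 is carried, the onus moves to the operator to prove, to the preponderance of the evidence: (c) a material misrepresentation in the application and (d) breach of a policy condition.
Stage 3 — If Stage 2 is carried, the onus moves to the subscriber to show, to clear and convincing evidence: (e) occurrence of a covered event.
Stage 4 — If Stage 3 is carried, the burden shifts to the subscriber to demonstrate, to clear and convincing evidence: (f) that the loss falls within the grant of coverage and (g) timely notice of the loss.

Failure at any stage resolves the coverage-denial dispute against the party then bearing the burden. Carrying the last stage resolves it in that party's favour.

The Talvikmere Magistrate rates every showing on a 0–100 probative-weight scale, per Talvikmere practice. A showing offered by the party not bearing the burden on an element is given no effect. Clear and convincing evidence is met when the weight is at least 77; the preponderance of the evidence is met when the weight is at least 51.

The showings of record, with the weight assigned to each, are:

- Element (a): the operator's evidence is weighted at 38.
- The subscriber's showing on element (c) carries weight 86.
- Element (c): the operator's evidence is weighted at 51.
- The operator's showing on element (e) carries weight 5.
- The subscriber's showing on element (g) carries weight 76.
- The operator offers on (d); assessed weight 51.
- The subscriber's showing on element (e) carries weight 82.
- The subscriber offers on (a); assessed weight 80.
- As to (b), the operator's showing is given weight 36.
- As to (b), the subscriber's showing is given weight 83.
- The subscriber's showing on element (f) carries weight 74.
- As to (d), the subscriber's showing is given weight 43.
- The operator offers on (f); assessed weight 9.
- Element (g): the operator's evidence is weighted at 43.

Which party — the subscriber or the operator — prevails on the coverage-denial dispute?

operator

At Stage 1 the subscriber must meet clear and convincing evidence (weight is at least 77): on (a) the weight is 80 (the operator's 38 is given no effect), which does reach 77, so (a) meets the standard; on (b) the weight is 83 (the operator's 36 is given no effect), which does reach 77, so (b) meets the standard.
  All elements met. The burden passes to the operator.
At Stage 2 the operator must meet the preponderance of the evidence (weight is at least 51): on (c) the weight is 51 (the subscriber's 86 is given no effect), which does reach 51, so (c) meets the standard; on (d) the weight is 51 (the subscriber's 43 is given no effect), ≥ 51, so (d) meets the standard.
  All elements met. The burden passes to the subscriber.
At Stage 3 the subscriber must meet clear and convincing evidence (weight is at least 77): on (e) the weight is 82 (the operator's 5 is given no effect), ≥ 77, so (e) meets the standard.
  Stage 3 is satisfied; the subscriber continues to bear the burden.
At Stage 4 the subscriber must meet clear and convincing evidence (weight is at least 77): on (f) the weight is 74 (the operator's 9 is given no effect), which does not reach 77, so (f) does not meet the standard; on (g) the weight is 76 (the operator's 43 is given no effect), which does not reach 77, so (g) does not meet the standard.
  Stage 4 not carried; the subscriber fails its burden.
The analysis ends at Stage 4; the operator prevails.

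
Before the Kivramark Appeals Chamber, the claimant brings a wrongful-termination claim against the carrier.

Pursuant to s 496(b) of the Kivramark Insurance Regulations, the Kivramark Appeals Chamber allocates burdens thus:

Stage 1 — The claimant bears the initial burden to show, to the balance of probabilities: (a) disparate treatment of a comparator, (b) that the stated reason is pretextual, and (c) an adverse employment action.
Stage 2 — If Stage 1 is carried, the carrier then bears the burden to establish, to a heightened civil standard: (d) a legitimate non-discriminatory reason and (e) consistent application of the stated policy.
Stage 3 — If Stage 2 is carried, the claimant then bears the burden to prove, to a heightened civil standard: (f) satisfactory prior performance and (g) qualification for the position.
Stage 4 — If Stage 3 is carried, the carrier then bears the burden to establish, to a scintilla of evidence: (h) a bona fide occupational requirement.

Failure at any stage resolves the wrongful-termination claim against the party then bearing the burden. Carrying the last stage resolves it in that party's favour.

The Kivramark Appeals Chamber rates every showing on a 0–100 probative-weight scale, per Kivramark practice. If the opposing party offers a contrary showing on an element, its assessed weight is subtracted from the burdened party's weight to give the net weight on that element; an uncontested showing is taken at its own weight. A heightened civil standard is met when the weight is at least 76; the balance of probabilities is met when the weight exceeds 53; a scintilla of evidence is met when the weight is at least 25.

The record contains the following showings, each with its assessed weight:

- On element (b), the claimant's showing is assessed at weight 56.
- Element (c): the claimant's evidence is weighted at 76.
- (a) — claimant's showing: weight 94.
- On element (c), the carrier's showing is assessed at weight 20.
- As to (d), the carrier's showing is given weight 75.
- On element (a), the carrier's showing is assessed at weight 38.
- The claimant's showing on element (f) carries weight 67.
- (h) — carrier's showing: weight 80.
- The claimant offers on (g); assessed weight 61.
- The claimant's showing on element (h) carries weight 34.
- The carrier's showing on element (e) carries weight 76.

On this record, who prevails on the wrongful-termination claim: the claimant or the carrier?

claimant

Stage 1 — burden on claimant; standard: the balance of probabilities (weight exceeds 53).
    (a): 94 − 38 = 56 > 53 [met]
    (b): 56 > 53 [met]
    (c): 76 − 20 = 56 > 53 [met]
  Stage 1 is satisfied; the onus moves to the carrier.
Stage 2 — burden on carrier; standard: a heightened civil standard (weight is at least 76).
    (d): 75 < 76 [not met]
    (e): 76 ≥ 76 [met]
  The carrier does not carry Stage 2.
The claimant prevails.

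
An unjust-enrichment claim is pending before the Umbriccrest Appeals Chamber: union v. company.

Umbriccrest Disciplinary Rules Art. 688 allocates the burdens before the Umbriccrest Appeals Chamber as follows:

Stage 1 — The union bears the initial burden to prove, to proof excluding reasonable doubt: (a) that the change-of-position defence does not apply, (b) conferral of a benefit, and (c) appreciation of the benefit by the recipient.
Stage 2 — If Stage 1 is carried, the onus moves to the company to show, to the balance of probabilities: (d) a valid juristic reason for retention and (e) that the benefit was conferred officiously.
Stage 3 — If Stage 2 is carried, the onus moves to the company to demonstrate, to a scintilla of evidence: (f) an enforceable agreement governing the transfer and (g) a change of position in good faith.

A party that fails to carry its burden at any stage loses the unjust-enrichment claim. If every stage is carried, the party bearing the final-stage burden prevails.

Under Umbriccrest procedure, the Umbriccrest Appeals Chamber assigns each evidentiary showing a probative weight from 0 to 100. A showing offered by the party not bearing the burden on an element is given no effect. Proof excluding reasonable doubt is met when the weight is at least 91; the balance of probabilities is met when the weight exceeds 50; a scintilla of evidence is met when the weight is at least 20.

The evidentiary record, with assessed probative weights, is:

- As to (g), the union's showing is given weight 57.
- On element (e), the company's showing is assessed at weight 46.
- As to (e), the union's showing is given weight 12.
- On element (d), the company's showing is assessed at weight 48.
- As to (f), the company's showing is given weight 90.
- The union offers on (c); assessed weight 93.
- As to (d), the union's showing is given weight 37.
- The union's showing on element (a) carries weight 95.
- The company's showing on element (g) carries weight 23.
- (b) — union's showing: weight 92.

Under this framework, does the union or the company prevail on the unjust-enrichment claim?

union

Stage 1 — burden on union; standard: proof excluding reasonable doubt (weight is at least 91).
    (a): 95 ≥ 91 [met]
    (b): 92 ≥ 91 [met]
    (c): 93 ≥ 91 [met]
  The union carries Stage 1; the company now bears the burden.
Stage 2 — burden on company; standard: the balance of probabilities (weight exceeds 50).
    (d): 48 (union's 37 disregarded) ≤ 50 [not met]
    (e): 46 (union's 12 disregarded) ≤ 50 [not met]
  Stage 2 not carried; the company fails its burden.
The analysis ends at Stage 2; the union prevails.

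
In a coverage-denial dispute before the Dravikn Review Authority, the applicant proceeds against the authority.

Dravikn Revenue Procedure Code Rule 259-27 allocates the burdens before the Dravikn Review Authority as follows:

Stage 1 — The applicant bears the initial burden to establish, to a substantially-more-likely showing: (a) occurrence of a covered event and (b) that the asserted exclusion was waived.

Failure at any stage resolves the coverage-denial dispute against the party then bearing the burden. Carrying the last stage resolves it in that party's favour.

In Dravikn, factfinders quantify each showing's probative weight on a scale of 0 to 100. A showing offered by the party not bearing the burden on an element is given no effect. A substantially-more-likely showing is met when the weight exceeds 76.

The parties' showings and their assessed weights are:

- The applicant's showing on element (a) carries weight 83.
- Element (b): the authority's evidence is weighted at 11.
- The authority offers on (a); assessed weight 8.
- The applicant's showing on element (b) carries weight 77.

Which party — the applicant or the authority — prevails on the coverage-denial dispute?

At Stage 1 the applicant must meet a substantially-more-likely showing (weight exceeds 76): on (a) the weight is 83 (the authority's 8 is given no effect), which does exceed 76, so (a) meets the standard; on (b) the weight is 77 (the authority's 11 is given no effect), > 76, so (b) meets the standard.
  Stage 1 carried; the final stage is satisfied.
Every stage carried; the applicant prevails.

applicant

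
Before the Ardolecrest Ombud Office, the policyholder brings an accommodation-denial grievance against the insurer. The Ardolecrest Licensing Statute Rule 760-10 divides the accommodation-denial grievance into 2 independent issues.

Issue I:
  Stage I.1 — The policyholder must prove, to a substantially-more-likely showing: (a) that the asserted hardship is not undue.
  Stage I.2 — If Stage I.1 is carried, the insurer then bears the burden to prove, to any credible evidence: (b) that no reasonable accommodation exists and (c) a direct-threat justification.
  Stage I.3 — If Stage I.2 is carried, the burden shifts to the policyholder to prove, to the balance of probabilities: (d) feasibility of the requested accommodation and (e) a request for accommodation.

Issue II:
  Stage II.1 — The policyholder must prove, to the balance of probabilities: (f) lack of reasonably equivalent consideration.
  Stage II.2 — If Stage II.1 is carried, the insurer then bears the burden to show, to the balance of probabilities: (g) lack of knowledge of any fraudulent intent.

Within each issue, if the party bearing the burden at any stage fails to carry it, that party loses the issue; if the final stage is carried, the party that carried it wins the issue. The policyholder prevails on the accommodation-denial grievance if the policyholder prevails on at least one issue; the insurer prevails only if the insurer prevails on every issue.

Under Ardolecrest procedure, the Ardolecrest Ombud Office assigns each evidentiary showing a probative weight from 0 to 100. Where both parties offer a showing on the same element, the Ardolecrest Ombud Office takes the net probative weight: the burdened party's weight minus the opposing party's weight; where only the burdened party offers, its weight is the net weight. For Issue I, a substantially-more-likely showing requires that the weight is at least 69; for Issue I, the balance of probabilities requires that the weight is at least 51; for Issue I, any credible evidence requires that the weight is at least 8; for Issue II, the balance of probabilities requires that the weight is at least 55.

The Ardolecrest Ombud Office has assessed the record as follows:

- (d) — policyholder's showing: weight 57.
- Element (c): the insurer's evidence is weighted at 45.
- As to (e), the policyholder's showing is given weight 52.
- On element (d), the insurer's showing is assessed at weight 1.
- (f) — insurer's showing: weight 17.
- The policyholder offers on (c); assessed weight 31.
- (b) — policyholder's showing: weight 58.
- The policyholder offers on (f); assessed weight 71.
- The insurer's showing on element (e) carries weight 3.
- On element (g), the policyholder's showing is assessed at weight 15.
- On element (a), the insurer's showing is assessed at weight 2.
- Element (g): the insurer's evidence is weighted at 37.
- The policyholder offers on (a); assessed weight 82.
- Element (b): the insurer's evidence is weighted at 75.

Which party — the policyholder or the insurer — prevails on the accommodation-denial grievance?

— Issue I —
Stage I.1 (policyholder, a substantially-more-likely showing, weight is at least 69): (a) net 82−2=80 ≥ 69 — meets.
  Stage I.1 carried; the burden shifts to the insurer.
Stage I.2 (insurer, any credible evidence, weight is at least 8): (b) net 75−58=17 ≥ 8 — meets; (c) net 45−31=14 ≥ 8 — meets.
  The insurer carries Stage I.2; the policyholder now bears the burden.
Stage I.3 (policyholder, the balance of probabilities, weight is at least 51): (d) net 57−1=56 ≥ 51 — meets; (e) net 52−3=49 < 51 — fails.
  Not every element is met, so the policyholder fails to carry Stage I.3.
The analysis ends at Stage I.3; the insurer prevails on this issue.
— Issue II —
Stage II.1 (policyholder, the balance of probabilities, weight is at least 55): (f) net 71−17=54 < 55 — fails.
  Not every element is met, so the policyholder fails to carry Stage II.1.
The analysis ends at Stage II.1; the insurer prevails on this issue.
Per-issue: Issue I → insurer; Issue II → insurer. The policyholder must prevail on at least one issue; overall, the insurer prevails.

insurer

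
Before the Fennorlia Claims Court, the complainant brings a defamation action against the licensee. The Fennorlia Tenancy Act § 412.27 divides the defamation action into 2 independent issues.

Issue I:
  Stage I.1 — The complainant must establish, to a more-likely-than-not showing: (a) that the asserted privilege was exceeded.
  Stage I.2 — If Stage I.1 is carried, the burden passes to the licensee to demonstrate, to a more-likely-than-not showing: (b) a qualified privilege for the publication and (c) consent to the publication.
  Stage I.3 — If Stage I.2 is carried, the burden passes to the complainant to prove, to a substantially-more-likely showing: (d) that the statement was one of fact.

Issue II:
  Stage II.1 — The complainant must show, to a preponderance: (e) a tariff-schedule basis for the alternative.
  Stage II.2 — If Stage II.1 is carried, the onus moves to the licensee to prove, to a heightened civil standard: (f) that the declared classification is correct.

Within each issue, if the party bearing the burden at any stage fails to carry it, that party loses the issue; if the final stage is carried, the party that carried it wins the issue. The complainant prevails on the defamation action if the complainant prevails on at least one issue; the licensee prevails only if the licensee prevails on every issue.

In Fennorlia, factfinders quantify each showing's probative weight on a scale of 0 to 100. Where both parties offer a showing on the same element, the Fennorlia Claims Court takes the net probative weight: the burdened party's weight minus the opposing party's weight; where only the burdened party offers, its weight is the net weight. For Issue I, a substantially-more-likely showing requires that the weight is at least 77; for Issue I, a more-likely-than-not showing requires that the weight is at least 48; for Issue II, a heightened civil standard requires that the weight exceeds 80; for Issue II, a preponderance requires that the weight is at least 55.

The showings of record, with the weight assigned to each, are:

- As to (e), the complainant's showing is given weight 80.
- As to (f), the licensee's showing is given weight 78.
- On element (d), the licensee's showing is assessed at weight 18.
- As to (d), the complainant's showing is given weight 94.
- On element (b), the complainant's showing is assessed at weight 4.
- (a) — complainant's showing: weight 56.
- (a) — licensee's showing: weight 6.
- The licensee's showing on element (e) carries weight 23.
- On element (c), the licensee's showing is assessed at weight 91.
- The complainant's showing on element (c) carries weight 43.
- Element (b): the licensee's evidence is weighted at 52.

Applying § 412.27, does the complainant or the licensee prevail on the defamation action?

complainant

— Issue I —
Stage I.1 (complainant, a more-likely-than-not showing, weight is at least 48): (a) net 56−6=50 ≥ 48 — meets.
  The complainant carries Stage I.1; the licensee now bears the burden.
Stage I.2 (licensee, a more-likely-than-not showing, weight is at least 48): (b) net 52−4=48 ≥ 48 — meets; (c) net 91−43=48 ≥ 48 — meets.
  All elements met. The burden passes to the complainant.
Stage I.3 (complainant, a substantially-more-likely showing, weight is at least 77): (d) net 94−18=76 < 77 — fails.
  The complainant does not carry Stage I.3.
The licensee prevails on this issue.
— Issue II —
At Stage II.1 the complainant must meet a preponderance (weight is at least 55): on (e) the weight is 80 less the opposing 23 gives net 57, ≥ 55, so (e) meets the standard.
  Stage II.1 is satisfied; the onus moves to the licensee.
At Stage II.2 the licensee must meet a heightened civil standard (weight exceeds 80): on (f) the weight is 78, ≤ 80, so (f) does not meet the standard.
  The licensee does not carry Stage II.2.
The analysis ends at Stage II.2; the complainant prevails on this issue.
Per-issue: Issue I → licensee; Issue II → complainant. The complainant must prevail on at least one issue; overall, the complainant prevails.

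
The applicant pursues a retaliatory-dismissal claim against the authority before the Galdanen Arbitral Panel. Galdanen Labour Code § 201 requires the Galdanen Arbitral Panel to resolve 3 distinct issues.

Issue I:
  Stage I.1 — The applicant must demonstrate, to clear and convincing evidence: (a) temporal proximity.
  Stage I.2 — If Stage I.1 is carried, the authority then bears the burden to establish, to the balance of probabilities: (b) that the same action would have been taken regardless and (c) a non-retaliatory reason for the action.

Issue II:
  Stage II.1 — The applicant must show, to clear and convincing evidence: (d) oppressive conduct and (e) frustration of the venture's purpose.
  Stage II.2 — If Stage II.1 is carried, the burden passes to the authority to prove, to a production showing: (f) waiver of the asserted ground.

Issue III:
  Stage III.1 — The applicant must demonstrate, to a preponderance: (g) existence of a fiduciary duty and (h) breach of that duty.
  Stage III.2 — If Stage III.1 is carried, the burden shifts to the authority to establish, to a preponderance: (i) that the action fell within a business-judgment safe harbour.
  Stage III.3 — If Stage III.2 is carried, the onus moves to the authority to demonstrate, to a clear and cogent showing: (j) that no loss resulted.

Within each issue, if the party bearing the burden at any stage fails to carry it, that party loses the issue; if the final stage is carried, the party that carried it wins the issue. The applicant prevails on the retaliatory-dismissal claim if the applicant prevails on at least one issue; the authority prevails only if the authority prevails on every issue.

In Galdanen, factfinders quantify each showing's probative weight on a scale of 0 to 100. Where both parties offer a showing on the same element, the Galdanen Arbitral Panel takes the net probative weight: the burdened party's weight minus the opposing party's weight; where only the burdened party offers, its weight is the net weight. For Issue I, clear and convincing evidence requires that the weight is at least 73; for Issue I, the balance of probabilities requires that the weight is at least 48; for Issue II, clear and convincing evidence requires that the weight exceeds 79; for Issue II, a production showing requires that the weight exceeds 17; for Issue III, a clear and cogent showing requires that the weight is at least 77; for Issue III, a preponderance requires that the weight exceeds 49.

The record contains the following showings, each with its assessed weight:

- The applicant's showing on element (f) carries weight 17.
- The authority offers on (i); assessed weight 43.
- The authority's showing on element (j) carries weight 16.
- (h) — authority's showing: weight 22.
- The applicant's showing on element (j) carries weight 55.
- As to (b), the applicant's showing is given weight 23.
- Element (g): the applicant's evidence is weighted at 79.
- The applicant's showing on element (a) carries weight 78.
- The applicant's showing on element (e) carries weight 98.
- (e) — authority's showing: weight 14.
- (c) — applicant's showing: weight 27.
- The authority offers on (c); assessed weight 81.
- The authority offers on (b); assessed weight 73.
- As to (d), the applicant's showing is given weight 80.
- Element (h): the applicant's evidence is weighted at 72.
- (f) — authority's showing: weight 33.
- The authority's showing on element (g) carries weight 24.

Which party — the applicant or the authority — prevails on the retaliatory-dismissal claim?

— Issue I —
Stage I.1 (applicant, clear and convincing evidence, weight is at least 73): (a) 78 ≥ 73 — meets.
  All elements met. The burden passes to the authority.
Stage I.2 (authority, the balance of probabilities, weight is at least 48): (b) net 73−23=50 ≥ 48 — meets; (c) net 81−27=54 ≥ 48 — meets.
  All elements met at the final stage.
With every stage satisfied, the authority prevails on this issue.
— Issue II —
At Stage II.1 the applicant must meet clear and convincing evidence (weight exceeds 79): on (d) the weight is 80, which does exceed 79, so (d) meets the standard; on (e) the weight is 98 less the opposing 14 gives net 84, > 79, so (e) meets the standard.
  Stage II.1 carried; the burden shifts to the authority.
At Stage II.2 the authority must meet a production showing (weight exceeds 17): on (f) the weight is 33 less the opposing 17 gives net 16, ≤ 17, so (f) does not meet the standard.
  Stage II.2 not carried; the authority fails its burden.
So the applicant prevails on this issue.
— Issue III —
Stage III.1 — burden on applicant; standard: a preponderance (weight exceeds 49).
    (g): 79 − 24 = 55 > 49 [met]
    (h): 72 − 22 = 50 > 49 [met]
  The applicant carries Stage III.1; the authority now bears the burden.
Stage III.2 — burden on authority; standard: a preponderance (weight exceeds 49).
    (i): 43 ≤ 49 [not met]
  Not every element is met, so the authority fails to carry Stage III.2.
So the applicant prevails on this issue.
Per-issue: Issue I → authority; Issue II → applicant; Issue III → applicant. The applicant must prevail on at least one issue; overall, the applicant prevails.

applicant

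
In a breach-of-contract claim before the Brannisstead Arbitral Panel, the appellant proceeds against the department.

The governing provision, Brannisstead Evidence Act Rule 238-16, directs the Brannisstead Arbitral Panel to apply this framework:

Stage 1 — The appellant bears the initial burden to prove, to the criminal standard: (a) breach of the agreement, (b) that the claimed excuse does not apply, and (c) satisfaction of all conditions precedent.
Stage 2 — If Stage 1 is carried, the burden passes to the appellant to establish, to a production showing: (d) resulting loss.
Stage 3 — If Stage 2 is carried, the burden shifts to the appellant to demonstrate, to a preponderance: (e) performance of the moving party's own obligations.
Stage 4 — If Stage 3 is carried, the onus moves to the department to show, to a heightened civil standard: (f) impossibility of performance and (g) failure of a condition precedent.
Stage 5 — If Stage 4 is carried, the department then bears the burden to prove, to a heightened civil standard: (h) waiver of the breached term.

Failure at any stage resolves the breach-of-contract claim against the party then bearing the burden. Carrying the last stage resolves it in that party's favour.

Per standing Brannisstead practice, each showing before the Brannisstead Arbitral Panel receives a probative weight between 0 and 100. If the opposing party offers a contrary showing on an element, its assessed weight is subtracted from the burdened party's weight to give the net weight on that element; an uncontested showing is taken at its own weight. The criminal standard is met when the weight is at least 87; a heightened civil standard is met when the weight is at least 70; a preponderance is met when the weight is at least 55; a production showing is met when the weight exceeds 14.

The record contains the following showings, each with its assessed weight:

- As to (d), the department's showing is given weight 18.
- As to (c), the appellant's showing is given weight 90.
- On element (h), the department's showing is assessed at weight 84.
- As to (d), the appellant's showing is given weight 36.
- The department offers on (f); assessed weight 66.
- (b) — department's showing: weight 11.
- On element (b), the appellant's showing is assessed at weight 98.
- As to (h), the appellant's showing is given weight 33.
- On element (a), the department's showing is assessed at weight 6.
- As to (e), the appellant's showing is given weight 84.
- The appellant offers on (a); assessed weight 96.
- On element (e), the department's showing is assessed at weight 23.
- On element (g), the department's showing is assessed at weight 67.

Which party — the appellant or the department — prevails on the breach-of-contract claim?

Stage 1 — burden on appellant; standard: the criminal standard (weight is at least 87).
    (a): 96 − 6 = 90 ≥ 87 [met]
    (b): 98 − 11 = 87 ≥ 87 [met]
    (c): 90 ≥ 87 [met]
  Stage 1 carried; the burden remains with the appellant.
Stage 2 — burden on appellant; standard: a production showing (weight exceeds 14).
    (d): 36 − 18 = 18 > 14 [met]
  Stage 2 carried; the burden remains with the appellant.
Stage 3 — burden on appellant; standard: a preponderance (weight is at least 55).
    (e): 84 − 23 = 61 ≥ 55 [met]
  Stage 3 carried; the burden shifts to the department.
Stage 4 — burden on department; standard: a heightened civil standard (weight is at least 70).
    (f): 66 < 70 [not met]
    (g): 67 < 70 [not met]
  The department does not carry Stage 4.
So the appellant prevails.

appellant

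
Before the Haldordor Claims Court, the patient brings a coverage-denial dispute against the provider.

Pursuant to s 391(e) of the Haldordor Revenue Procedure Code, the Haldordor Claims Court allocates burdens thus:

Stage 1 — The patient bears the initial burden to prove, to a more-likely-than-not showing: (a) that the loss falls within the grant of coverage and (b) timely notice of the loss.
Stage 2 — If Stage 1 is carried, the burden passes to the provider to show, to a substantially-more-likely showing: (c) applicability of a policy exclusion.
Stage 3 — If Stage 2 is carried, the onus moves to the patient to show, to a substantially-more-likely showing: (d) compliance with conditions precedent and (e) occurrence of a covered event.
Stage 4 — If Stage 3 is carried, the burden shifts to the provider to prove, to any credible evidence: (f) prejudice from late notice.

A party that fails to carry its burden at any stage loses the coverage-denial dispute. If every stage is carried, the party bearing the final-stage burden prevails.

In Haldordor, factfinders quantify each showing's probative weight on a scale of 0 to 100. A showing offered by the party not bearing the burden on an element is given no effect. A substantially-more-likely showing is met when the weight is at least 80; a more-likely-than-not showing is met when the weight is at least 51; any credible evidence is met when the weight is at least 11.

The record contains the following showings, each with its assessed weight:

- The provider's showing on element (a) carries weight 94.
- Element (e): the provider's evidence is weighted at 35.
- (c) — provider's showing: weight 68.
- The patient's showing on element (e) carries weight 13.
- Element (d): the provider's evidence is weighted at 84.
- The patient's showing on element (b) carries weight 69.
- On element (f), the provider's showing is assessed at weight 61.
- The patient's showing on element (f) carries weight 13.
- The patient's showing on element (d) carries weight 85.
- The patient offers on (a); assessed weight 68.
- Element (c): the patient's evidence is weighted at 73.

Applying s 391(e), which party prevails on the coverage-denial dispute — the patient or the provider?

At Stage 1 the patient must meet a more-likely-than-not showing (weight is at least 51): on (a) the weight is 68 (the provider's 94 is given no effect), which does reach 51, so (a) meets the standard; on (b) the weight is 69, which does reach 51, so (b) meets the standard.
  Stage 1 carried; the burden shifts to the provider.
At Stage 2 the provider must meet a substantially-more-likely showing (weight is at least 80): on (c) the weight is 68 (the patient's 73 is given no effect), which does not reach 80, so (c) does not meet the standard.
  The provider does not carry Stage 2.
So the patient prevails.

patient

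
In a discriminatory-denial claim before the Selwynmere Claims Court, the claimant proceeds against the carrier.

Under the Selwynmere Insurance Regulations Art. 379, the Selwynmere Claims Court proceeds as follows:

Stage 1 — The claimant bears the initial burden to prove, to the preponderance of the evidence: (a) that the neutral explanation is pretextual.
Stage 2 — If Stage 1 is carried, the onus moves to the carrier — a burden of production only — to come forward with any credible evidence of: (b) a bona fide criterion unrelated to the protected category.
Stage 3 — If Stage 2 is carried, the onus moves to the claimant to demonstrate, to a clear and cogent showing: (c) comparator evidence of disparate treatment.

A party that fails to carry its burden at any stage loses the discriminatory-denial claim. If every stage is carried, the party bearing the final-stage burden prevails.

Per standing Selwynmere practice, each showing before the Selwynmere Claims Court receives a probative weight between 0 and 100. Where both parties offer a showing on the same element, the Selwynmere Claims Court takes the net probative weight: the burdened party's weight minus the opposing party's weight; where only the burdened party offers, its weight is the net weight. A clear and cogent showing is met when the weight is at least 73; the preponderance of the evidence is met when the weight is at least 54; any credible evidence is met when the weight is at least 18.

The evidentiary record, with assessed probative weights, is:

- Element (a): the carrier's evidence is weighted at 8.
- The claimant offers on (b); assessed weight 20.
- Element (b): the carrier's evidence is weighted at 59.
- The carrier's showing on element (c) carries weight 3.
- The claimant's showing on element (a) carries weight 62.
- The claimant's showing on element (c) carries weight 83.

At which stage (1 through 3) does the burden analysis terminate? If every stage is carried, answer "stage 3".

stage 3

Stage 1 — burden on claimant; standard: the preponderance of the evidence (weight is at least 54).
    (a): 62 − 8 = 54 ≥ 54 [met]
  Stage 1 carried; the burden shifts to the carrier.
Stage 2 — burden on carrier; standard: any credible evidence (weight is at least 18).
    (b): 59 − 20 = 39 ≥ 18 [met]
  All elements met. The burden passes to the claimant.
Stage 3 — burden on claimant; standard: a clear and cogent showing (weight is at least 73).
    (c): 83 − 3 = 80 ≥ 73 [met]
  The claimant carries the last stage.
All stages carried — the claimant prevails.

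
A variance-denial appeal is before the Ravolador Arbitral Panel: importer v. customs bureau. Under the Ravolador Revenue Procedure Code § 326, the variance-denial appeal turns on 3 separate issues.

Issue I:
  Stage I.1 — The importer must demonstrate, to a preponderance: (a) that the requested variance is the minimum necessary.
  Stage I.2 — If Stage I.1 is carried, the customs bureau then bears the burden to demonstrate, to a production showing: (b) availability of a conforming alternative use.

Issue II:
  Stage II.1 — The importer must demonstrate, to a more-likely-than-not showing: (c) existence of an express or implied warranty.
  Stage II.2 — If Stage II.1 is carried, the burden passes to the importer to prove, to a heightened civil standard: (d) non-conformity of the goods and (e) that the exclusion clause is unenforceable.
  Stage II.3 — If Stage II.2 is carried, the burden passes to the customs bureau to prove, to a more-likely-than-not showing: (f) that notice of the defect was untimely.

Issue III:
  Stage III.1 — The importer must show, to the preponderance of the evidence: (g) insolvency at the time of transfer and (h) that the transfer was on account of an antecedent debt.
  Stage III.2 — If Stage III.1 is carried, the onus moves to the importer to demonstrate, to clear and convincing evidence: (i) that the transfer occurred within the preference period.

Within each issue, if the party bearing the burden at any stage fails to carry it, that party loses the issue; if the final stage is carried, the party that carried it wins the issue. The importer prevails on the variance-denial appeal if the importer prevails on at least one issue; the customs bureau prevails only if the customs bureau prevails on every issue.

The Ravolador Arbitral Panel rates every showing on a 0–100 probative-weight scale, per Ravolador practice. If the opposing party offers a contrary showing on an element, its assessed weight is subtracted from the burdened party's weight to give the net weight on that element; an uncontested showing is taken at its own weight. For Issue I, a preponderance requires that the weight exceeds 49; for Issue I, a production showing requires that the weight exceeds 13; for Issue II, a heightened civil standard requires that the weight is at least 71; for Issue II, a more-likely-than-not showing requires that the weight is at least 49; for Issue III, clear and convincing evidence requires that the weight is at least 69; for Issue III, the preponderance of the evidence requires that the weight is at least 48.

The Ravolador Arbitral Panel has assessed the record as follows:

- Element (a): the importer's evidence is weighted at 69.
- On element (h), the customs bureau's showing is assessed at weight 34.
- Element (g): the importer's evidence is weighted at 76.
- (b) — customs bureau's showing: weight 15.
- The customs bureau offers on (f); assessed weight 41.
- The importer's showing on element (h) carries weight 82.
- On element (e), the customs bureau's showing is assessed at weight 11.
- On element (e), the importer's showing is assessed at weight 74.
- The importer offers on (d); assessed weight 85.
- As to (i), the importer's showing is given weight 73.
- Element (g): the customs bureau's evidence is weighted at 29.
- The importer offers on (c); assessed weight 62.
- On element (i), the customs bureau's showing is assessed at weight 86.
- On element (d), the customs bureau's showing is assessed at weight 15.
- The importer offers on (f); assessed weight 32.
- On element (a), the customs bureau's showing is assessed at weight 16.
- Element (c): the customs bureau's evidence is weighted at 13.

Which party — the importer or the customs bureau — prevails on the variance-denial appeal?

customs bureau

— Issue I —
Stage I.1 — burden on importer; standard: a preponderance (weight exceeds 49).
    (a): 69 − 16 = 53 > 49 [met]
  Stage I.1 is satisfied; the onus moves to the customs bureau.
Stage I.2 — burden on customs bureau; standard: a production showing (weight exceeds 13).
    (b): 15 > 13 [met]
  The customs bureau carries the last stage.
With every stage satisfied, the customs bureau prevails on this issue.
— Issue II —
Stage II.1 (importer, a more-likely-than-not showing, weight is at least 49): (c) net 62−13=49 ≥ 49 — meets.
  All elements met. The importer retains the burden for Stage II.2.
Stage II.2 (importer, a heightened civil standard, weight is at least 71): (d) net 85−15=70 < 71 — fails; (e) net 74−11=63 < 71 — fails.
  The importer does not carry Stage II.2.
So the customs bureau prevails on this issue.
— Issue III —
At Stage III.1 the importer must meet the preponderance of the evidence (weight is at least 48): on (g) the weight is 76 less the opposing 29 gives net 47, which does not reach 48, so (g) does not meet the standard; on (h) the weight is 82 less the opposing 34 gives net 48, which does reach 48, so (h) meets the standard.
  The importer does not carry Stage III.1.
The analysis ends at Stage III.1; the customs bureau prevails on this issue.
Per-issue: Issue I → customs bureau; Issue II → customs bureau; Issue III → customs bureau. The importer must prevail on at least one issue; overall, the customs bureau prevails.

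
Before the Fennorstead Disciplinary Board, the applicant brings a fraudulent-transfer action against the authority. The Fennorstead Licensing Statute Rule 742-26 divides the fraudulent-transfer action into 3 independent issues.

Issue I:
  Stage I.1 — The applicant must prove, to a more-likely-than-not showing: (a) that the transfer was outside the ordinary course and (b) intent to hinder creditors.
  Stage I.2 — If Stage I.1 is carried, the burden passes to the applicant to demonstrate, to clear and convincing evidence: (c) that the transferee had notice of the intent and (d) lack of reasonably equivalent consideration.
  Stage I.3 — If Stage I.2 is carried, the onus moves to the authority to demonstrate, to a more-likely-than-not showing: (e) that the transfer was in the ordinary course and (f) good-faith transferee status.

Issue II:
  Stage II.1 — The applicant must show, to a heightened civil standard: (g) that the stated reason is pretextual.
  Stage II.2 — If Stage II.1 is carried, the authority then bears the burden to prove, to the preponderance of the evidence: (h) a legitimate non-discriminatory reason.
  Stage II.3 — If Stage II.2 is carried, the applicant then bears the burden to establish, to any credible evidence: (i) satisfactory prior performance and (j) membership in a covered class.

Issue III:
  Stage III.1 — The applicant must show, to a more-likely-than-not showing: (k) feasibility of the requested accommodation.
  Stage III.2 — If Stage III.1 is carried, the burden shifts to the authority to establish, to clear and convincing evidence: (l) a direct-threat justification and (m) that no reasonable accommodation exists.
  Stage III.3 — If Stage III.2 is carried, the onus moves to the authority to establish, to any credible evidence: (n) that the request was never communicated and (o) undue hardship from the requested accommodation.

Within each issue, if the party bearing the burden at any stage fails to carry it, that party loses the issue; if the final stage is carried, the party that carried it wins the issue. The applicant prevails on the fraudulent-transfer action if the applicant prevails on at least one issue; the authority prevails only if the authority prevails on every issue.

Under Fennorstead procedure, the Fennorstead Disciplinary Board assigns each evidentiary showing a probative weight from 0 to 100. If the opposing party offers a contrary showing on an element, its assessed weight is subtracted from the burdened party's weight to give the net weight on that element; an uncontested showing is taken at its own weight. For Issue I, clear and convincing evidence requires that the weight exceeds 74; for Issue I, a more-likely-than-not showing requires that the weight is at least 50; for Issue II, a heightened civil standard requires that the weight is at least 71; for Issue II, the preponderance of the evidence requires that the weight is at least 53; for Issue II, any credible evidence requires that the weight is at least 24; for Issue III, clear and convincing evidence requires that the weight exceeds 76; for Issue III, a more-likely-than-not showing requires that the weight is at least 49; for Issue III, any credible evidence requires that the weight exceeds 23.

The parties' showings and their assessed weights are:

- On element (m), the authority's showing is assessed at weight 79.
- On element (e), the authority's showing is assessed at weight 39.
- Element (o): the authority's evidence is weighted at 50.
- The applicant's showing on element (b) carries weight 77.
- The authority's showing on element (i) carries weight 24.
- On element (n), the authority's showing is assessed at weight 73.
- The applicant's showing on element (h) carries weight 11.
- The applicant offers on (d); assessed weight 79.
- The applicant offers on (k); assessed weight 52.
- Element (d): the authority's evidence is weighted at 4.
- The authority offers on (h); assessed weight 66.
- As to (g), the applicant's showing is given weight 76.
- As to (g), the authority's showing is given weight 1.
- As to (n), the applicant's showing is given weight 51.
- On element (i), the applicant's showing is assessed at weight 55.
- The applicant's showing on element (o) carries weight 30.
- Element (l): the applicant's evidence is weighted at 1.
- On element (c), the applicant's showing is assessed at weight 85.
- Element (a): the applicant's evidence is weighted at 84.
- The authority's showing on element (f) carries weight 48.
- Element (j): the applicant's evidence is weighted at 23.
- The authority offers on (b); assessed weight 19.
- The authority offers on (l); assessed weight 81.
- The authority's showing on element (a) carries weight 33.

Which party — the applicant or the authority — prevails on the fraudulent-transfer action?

— Issue I —
Stage I.1 (applicant, a more-likely-than-not showing, weight is at least 50): (a) net 84−33=51 ≥ 50 — meets; (b) net 77−19=58 ≥ 50 — meets.
  Stage I.1 is satisfied; the applicant continues to bear the burden.
Stage I.2 (applicant, clear and convincing evidence, weight exceeds 74): (c) 85 > 74 — meets; (d) net 79−4=75 > 74 — meets.
  Stage I.2 is satisfied; the onus moves to the authority.
Stage I.3 (authority, a more-likely-than-not showing, weight is at least 50): (e) 39 < 50 — fails; (f) 48 < 50 — fails.
  Stage I.3 not carried; the authority fails its burden.
The applicant prevails on this issue.
— Issue II —
Stage II.1 — burden on applicant; standard: a heightened civil standard (weight is at least 71).
    (g): 76 − 1 = 75 ≥ 71 [met]
  All elements met. The burden passes to the authority.
Stage II.2 — burden on authority; standard: the preponderance of the evidence (weight is at least 53).
    (h): 66 − 11 = 55 ≥ 53 [met]
  The authority carries Stage II.2; the applicant now bears the burden.
Stage II.3 — burden on applicant; standard: any credible evidence (weight is at least 24).
    (i): 55 − 24 = 31 ≥ 24 [met]
    (j): 23 < 24 [not met]
  The applicant does not carry Stage II.3.
So the authority prevails on this issue.
— Issue III —
Stage III.1 — burden on applicant; standard: a more-likely-than-not showing (weight is at least 49).
    (k): 52 ≥ 49 [met]
  All elements met. The burden passes to the authority.
Stage III.2 — burden on authority; standard: clear and convincing evidence (weight exceeds 76).
    (l): 81 − 1 = 80 > 76 [met]
    (m): 79 > 76 [met]
  Stage III.2 carried; the burden remains with the authority.
Stage III.3 — burden on authority; standard: any credible evidence (weight exceeds 23).
    (n): 73 − 51 = 22 ≤ 23 [not met]
    (o): 50 − 30 = 20 ≤ 23 [not met]
  The authority does not carry Stage III.3.
The analysis ends at Stage III.3; the applicant prevails on this issue.
Per-issue: Issue I → applicant; Issue II → authority; Issue III → applicant. The applicant must prevail on at least one issue; overall, the applicant prevails.

applicant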